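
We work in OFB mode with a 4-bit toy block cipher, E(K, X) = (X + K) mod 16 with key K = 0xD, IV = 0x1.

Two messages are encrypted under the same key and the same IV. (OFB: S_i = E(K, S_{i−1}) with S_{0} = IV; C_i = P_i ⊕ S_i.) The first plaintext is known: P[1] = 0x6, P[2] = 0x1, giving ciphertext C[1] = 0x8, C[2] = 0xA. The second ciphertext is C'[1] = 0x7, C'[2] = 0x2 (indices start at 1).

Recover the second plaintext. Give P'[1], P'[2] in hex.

In OFB with a reused IV, both messages share the same keystream S_i, so C_i ⊕ C'_i = P_i ⊕ P'_i and thus P'_i = P_i ⊕ C_i ⊕ C'_i.
P'[1]: 0x6 ⊕ 0x8 ⊕ 0x7 = 0x9.
P'[2]: 0x1 ⊕ 0xA ⊕ 0x2 = 0x9.

P'[1] = 0x9, P'[2] = 0x9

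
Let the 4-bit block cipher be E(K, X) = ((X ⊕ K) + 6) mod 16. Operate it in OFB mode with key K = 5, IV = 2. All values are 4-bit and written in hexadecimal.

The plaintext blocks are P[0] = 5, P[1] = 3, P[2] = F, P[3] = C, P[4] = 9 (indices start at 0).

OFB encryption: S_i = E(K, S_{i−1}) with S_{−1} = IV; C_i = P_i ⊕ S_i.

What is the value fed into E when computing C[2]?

C[0]: S = E(K, 2) = D; 5 ⊕ D = 8.
C[1]: S = E(K, D) = E; 3 ⊕ E = D.
C[2]: S = E(K, E) = 1; F ⊕ 1 = E.
So the input to E for block [2] is E.

E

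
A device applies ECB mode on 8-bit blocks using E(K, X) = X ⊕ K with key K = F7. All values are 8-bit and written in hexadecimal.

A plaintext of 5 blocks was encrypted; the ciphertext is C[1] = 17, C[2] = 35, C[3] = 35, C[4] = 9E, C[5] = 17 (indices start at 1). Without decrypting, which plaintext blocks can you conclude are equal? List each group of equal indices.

ECB encrypts each block independently with the same key, so equal ciphertext blocks imply equal plaintext blocks.
C[1] = C[5] = 17, so P[1] = P[5].
C[2] = C[3] = 35, so P[2] = P[3].

P[1] = P[5]; P[2] = P[3]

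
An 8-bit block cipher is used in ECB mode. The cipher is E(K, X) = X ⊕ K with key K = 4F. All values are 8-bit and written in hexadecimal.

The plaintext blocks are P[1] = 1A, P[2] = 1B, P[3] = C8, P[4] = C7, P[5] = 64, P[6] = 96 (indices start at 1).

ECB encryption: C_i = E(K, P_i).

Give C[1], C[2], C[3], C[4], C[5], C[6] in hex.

C[1]: E(K, 1A) = 55.
C[2]: E(K, 1B) = 54.
C[3]: E(K, C8) = 87.
C[4]: E(K, C7) = 88.
C[5]: E(K, 64) = 2B.
C[6]: E(K, 96) = D9.

C[1] = 55, C[2] = 54, C[3] = 87, C[4] = 88, C[5] = 2B, C[6] = D9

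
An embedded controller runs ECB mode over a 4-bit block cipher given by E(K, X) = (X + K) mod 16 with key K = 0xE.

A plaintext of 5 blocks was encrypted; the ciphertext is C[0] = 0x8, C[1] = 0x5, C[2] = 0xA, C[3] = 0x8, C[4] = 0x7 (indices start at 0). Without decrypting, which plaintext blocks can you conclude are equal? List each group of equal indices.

ECB encrypts each block independently with the same key, so equal ciphertext blocks imply equal plaintext blocks.
C[0] = C[3] = 0x8, so P[0] = P[3].

P[0] = P[3]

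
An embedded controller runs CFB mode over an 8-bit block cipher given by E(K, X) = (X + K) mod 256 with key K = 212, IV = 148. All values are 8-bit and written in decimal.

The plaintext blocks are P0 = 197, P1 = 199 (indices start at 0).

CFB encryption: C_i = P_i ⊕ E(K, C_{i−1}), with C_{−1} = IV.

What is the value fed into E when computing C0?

C0: E(K, 148) = 104; 197 ⊕ 104 = 173.
So the input to E for block 0 is 148.

148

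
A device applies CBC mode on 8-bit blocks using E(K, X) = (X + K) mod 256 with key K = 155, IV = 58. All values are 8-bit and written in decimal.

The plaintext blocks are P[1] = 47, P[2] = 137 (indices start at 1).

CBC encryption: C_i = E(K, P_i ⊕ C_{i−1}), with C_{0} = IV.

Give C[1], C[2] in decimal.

C[1]: P[1] ⊕ 58 = 21; E(K, 21) = 176.
C[2]: P[2] ⊕ 176 = 57; E(K, 57) = 212.

C[1] = 176, C[2] = 212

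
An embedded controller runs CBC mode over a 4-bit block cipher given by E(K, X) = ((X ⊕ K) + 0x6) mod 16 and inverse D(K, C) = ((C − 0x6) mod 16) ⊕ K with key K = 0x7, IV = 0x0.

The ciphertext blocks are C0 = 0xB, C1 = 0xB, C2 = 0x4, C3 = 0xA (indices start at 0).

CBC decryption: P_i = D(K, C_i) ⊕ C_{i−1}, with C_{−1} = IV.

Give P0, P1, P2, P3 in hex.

P0: D(K, 0xB) = 0x2; 0x2 ⊕ 0x0 = 0x2.
P1: D(K, 0xB) = 0x2; 0x2 ⊕ 0xB = 0x9.
P2: D(K, 0x4) = 0x9; 0x9 ⊕ 0xB = 0x2.
P3: D(K, 0xA) = 0x3; 0x3 ⊕ 0x4 = 0x7.

P0 = 0x2, P1 = 0x9, P2 = 0x2, P3 = 0x7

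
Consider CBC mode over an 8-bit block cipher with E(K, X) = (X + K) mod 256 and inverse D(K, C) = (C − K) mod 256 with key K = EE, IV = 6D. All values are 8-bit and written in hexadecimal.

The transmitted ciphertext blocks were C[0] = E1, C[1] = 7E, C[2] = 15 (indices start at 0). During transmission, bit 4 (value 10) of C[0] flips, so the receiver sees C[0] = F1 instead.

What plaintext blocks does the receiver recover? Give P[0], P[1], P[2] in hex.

CBC decryption: P_i = D(K, C_i) ⊕ C_{i−1}, with C_{−1} = IV.
Only C[0] changed, to F1. In CBC, a change in C_i garbles P_i and flips the same bit in P_{i+1}. Decrypting the received ciphertext:
P[0]: D(K, F1) = 03; 03 ⊕ 6D = 6E.
P[1]: D(K, 7E) = 90; 90 ⊕ F1 = 61.
P[2]: D(K, 15) = 27; 27 ⊕ 7E = 59.
Blocks that differ from the original plaintext: P[0], P[1].

P[0] = 6E, P[1] = 61, P[2] = 59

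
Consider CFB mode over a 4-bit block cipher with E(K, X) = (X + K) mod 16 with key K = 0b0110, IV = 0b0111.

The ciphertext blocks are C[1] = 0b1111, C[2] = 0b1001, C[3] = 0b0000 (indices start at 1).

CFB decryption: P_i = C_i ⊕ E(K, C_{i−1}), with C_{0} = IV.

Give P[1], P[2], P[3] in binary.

P[1]: E(K, 0b0111) = 0b1101; 0b1111 ⊕ 0b1101 = 0b0010.
P[2]: E(K, 0b1111) = 0b0101; 0b1001 ⊕ 0b0101 = 0b1100.
P[3]: E(K, 0b1001) = 0b1111; 0b0000 ⊕ 0b1111 = 0b1111.

P[1] = 0b0010, P[2] = 0b1100, P[3] = 0b1111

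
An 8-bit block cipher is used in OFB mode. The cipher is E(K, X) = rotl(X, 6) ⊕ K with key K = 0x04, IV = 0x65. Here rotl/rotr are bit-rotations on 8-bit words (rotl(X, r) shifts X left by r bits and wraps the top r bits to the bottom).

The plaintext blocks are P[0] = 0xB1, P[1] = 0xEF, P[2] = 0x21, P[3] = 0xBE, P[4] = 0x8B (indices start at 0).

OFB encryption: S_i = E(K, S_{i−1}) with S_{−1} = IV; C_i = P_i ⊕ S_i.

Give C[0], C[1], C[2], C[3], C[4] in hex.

C[0] = 0xEC, C[1] = 0xBC, C[2] = 0xF1, C[3] = 0x8E, C[4] = 0x83

C[0]: S = E(K, 0x65) = 0x5D; 0xB1 ⊕ 0x5D = 0xEC.
C[1]: S = E(K, 0x5D) = 0x53; 0xEF ⊕ 0x53 = 0xBC.
C[2]: S = E(K, 0x53) = 0xD0; 0x21 ⊕ 0xD0 = 0xF1.
C[3]: S = E(K, 0xD0) = 0x30; 0xBE ⊕ 0x30 = 0x8E.
C[4]: S = E(K, 0x30) = 0x08; 0x8B ⊕ 0x08 = 0x83.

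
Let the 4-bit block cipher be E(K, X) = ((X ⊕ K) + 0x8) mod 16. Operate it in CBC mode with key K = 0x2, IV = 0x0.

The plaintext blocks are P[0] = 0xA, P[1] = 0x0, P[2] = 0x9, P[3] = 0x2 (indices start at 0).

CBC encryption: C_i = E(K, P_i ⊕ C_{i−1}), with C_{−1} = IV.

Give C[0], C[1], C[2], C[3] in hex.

C[0] = 0x0, C[1] = 0xA, C[2] = 0x9, C[3] = 0x1

C[0]: P[0] ⊕ 0x0 = 0xA; E(K, 0xA) = 0x0.
C[1]: P[1] ⊕ 0x0 = 0x0; E(K, 0x0) = 0xA.
C[2]: P[2] ⊕ 0xA = 0x3; E(K, 0x3) = 0x9.
C[3]: P[3] ⊕ 0x9 = 0xB; E(K, 0xB) = 0x1.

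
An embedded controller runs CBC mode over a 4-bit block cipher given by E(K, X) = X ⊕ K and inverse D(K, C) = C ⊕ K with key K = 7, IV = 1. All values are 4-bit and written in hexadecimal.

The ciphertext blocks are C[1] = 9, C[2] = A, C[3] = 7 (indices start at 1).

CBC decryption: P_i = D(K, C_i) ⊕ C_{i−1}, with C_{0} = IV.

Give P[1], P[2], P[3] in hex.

P[1] = F, P[2] = 4, P[3] = A

P[1]: D(K, 9) = E; E ⊕ 1 = F.
P[2]: D(K, A) = D; D ⊕ 9 = 4.
P[3]: D(K, 7) = 0; 0 ⊕ A = A.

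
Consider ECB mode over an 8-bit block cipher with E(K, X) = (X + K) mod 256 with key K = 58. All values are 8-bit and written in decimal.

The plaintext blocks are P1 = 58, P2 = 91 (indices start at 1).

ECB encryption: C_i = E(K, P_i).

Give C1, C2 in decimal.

C1: E(K, 58) = 116.
C2: E(K, 91) = 149.

C1 = 116, C2 = 149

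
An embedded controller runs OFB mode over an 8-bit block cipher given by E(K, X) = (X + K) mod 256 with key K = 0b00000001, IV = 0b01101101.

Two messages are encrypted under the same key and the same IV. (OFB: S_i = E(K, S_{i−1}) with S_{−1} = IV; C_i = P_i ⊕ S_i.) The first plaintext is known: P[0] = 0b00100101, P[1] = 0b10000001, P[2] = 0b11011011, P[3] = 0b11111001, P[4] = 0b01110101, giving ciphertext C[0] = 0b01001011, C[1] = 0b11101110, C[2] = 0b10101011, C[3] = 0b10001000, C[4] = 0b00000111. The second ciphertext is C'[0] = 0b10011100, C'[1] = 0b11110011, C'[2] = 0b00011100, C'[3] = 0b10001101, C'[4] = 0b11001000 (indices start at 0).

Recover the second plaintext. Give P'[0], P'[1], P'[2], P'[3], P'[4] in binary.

In OFB with a reused IV, both messages share the same keystream S_i, so C_i ⊕ C'_i = P_i ⊕ P'_i and thus P'_i = P_i ⊕ C_i ⊕ C'_i.
P'[0]: 0b00100101 ⊕ 0b01001011 ⊕ 0b10011100 = 0b11110010.
P'[1]: 0b10000001 ⊕ 0b11101110 ⊕ 0b11110011 = 0b10011100.
P'[2]: 0b11011011 ⊕ 0b10101011 ⊕ 0b00011100 = 0b01101100.
P'[3]: 0b11111001 ⊕ 0b10001000 ⊕ 0b10001101 = 0b11111100.
P'[4]: 0b01110101 ⊕ 0b00000111 ⊕ 0b11001000 = 0b10111010.

P'[0] = 0b11110010, P'[1] = 0b10011100, P'[2] = 0b01101100, P'[3] = 0b11111100, P'[4] = 0b10111010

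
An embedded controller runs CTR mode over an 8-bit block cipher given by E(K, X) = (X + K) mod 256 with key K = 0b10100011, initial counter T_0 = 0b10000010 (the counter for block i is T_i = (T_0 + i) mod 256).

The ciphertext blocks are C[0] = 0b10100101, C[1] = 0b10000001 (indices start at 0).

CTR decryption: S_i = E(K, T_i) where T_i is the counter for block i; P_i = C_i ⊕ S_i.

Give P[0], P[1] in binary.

P[0]: T = 0b10000010, S = E(K, T) = 0b00100101; 0b10100101 ⊕ 0b00100101 = 0b10000000.
P[1]: T = 0b10000011, S = E(K, T) = 0b00100110; 0b10000001 ⊕ 0b00100110 = 0b10100111.

P[0] = 0b10000000, P[1] = 0b10100111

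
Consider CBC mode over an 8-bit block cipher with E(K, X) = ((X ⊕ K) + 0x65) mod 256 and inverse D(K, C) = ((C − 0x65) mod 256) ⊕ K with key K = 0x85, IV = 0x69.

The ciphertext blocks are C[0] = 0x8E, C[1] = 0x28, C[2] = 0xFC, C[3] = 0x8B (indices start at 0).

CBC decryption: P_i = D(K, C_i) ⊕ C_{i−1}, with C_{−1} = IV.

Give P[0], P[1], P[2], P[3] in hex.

P[0] = 0xC5, P[1] = 0xC8, P[2] = 0x3A, P[3] = 0x5F

P[0]: D(K, 0x8E) = 0xAC; 0xAC ⊕ 0x69 = 0xC5.
P[1]: D(K, 0x28) = 0x46; 0x46 ⊕ 0x8E = 0xC8.
P[2]: D(K, 0xFC) = 0x12; 0x12 ⊕ 0x28 = 0x3A.
P[3]: D(K, 0x8B) = 0xA3; 0xA3 ⊕ 0xFC = 0x5F.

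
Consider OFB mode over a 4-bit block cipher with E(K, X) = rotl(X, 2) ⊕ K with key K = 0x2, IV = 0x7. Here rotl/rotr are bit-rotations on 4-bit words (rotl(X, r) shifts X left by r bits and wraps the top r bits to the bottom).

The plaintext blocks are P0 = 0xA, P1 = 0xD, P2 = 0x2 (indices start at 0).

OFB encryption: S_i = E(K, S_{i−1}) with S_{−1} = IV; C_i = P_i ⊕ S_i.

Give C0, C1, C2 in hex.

C0 = 0x5, C1 = 0x0, C2 = 0x7

C0: S = E(K, 0x7) = 0xF; 0xA ⊕ 0xF = 0x5.
C1: S = E(K, 0xF) = 0xD; 0xD ⊕ 0xD = 0x0.
C2: S = E(K, 0xD) = 0x5; 0x2 ⊕ 0x5 = 0x7.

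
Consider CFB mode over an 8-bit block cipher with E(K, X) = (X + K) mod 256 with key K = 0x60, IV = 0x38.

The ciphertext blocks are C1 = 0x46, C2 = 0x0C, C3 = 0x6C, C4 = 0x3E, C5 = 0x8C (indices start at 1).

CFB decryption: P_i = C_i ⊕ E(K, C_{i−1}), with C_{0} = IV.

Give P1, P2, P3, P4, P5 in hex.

P1: E(K, 0x38) = 0x98; 0x46 ⊕ 0x98 = 0xDE.
P2: E(K, 0x46) = 0xA6; 0x0C ⊕ 0xA6 = 0xAA.
P3: E(K, 0x0C) = 0x6C; 0x6C ⊕ 0x6C = 0x00.
P4: E(K, 0x6C) = 0xCC; 0x3E ⊕ 0xCC = 0xF2.
P5: E(K, 0x3E) = 0x9E; 0x8C ⊕ 0x9E = 0x12.

P1 = 0xDE, P2 = 0xAA, P3 = 0x00, P4 = 0xF2, P5 = 0x12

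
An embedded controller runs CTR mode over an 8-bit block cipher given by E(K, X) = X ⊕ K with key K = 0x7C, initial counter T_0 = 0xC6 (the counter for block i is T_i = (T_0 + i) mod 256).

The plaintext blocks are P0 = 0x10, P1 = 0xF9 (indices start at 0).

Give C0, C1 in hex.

CTR encryption: S_i = E(K, T_i) where T_i is the counter for block i; C_i = P_i ⊕ S_i.
C0: T = 0xC6, S = E(K, T) = 0xBA; 0x10 ⊕ 0xBA = 0xAA.
C1: T = 0xC7, S = E(K, T) = 0xBB; 0xF9 ⊕ 0xBB = 0x42.

C0 = 0xAA, C1 = 0x42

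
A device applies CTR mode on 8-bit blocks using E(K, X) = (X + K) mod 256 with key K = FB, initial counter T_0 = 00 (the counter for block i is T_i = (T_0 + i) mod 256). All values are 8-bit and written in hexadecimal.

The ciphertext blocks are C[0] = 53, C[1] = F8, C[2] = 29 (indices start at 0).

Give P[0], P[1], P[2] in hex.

CTR decryption: S_i = E(K, T_i) where T_i is the counter for block i; P_i = C_i ⊕ S_i.
P[0]: T = 00, S = E(K, T) = FB; 53 ⊕ FB = A8.
P[1]: T = 01, S = E(K, T) = FC; F8 ⊕ FC = 04.
P[2]: T = 02, S = E(K, T) = FD; 29 ⊕ FD = D4.

P[0] = A8, P[1] = 04, P[2] = D4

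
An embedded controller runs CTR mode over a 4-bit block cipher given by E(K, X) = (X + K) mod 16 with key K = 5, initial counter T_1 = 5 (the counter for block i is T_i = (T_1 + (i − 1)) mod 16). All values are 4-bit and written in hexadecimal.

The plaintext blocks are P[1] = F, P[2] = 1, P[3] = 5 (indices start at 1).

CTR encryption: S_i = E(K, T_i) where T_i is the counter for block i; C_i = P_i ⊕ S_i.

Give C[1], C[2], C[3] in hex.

C[1] = 5, C[2] = A, C[3] = 9

C[1]: T = 5, S = E(K, T) = A; F ⊕ A = 5.
C[2]: T = 6, S = E(K, T) = B; 1 ⊕ B = A.
C[3]: T = 7, S = E(K, T) = C; 5 ⊕ C = 9.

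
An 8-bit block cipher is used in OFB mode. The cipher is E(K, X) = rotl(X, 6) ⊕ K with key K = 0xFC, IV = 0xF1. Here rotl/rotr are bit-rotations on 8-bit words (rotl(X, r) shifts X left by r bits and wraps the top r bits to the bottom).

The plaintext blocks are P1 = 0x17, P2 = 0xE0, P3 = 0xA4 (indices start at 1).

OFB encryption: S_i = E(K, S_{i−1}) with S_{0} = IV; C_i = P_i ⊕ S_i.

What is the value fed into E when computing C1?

C1: S = E(K, 0xF1) = 0x80; 0x17 ⊕ 0x80 = 0x97.
So the input to E for block 1 is 0xF1.

0xF1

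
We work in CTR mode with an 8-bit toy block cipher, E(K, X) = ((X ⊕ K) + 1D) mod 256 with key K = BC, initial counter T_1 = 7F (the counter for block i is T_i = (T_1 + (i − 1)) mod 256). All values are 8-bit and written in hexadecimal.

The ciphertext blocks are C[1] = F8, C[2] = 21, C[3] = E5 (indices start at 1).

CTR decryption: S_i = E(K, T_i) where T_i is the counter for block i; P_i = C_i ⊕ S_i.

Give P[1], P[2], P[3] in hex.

P[1] = 18, P[2] = 78, P[3] = BF

P[1]: T = 7F, S = E(K, T) = E0; F8 ⊕ E0 = 18.
P[2]: T = 80, S = E(K, T) = 59; 21 ⊕ 59 = 78.
P[3]: T = 81, S = E(K, T) = 5A; E5 ⊕ 5A = BF.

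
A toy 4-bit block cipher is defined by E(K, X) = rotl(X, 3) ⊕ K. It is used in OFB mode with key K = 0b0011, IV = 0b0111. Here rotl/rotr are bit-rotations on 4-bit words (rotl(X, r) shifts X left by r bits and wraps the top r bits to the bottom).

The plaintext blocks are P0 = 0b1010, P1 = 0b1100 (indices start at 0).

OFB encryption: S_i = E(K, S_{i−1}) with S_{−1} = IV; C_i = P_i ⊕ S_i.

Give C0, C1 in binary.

C0 = 0b0010, C1 = 0b1011

C0: S = E(K, 0b0111) = 0b1000; 0b1010 ⊕ 0b1000 = 0b0010.
C1: S = E(K, 0b1000) = 0b0111; 0b1100 ⊕ 0b0111 = 0b1011.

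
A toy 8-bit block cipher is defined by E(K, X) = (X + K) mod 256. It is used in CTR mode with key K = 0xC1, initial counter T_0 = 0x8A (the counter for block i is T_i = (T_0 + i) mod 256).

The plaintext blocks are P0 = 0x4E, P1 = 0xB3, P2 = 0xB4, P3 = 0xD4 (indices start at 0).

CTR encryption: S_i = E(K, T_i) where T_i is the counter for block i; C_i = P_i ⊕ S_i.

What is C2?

C0: T = 0x8A, S = E(K, T) = 0x4B; 0x4E ⊕ 0x4B = 0x05.
C1: T = 0x8B, S = E(K, T) = 0x4C; 0xB3 ⊕ 0x4C = 0xFF.
C2: T = 0x8C, S = E(K, T) = 0x4D; 0xB4 ⊕ 0x4D = 0xF9.

C2 = 0xF9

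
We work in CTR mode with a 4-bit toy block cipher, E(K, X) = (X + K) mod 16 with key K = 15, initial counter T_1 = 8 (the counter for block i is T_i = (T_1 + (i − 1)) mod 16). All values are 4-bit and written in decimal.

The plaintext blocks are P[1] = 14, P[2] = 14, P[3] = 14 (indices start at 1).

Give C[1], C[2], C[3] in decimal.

CTR encryption: S_i = E(K, T_i) where T_i is the counter for block i; C_i = P_i ⊕ S_i.
C[1]: T = 8, S = E(K, T) = 7; 14 ⊕ 7 = 9.
C[2]: T = 9, S = E(K, T) = 8; 14 ⊕ 8 = 6.
C[3]: T = 10, S = E(K, T) = 9; 14 ⊕ 9 = 7.

C[1] = 9, C[2] = 6, C[3] = 7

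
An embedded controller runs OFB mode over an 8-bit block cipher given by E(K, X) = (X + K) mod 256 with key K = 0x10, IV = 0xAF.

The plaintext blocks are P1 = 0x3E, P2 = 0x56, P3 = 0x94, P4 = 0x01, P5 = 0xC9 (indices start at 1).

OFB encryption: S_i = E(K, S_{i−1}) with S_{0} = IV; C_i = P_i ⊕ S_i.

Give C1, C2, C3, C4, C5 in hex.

C1 = 0x81, C2 = 0x99, C3 = 0x4B, C4 = 0xEE, C5 = 0x36

C1: S = E(K, 0xAF) = 0xBF; 0x3E ⊕ 0xBF = 0x81.
C2: S = E(K, 0xBF) = 0xCF; 0x56 ⊕ 0xCF = 0x99.
C3: S = E(K, 0xCF) = 0xDF; 0x94 ⊕ 0xDF = 0x4B.
C4: S = E(K, 0xDF) = 0xEF; 0x01 ⊕ 0xEF = 0xEE.
C5: S = E(K, 0xEF) = 0xFF; 0xC9 ⊕ 0xFF = 0x36.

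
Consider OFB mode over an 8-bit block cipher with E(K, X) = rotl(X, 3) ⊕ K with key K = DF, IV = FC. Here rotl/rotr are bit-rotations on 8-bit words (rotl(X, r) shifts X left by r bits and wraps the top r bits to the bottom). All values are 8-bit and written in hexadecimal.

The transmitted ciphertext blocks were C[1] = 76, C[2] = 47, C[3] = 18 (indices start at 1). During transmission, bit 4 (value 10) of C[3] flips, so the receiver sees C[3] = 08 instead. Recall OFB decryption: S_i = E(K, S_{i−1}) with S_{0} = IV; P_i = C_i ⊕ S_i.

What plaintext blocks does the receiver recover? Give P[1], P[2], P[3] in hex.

Only C[3] changed, to 08. In OFB, a change in C_i flips the same bit in P_i only; the keystream is unaffected. Decrypting the received ciphertext:
P[1]: S = E(K, FC) = 38; 76 ⊕ 38 = 4E.
P[2]: S = E(K, 38) = 1E; 47 ⊕ 1E = 59.
P[3]: S = E(K, 1E) = 2F; 08 ⊕ 2F = 27.
Blocks that differ from the original plaintext: P[3].

P[1] = 4E, P[2] = 59, P[3] = 27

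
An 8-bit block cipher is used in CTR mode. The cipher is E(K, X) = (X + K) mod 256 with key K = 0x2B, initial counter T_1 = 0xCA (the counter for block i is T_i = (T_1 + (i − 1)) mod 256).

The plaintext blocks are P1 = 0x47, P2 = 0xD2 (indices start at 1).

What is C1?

CTR encryption: S_i = E(K, T_i) where T_i is the counter for block i; C_i = P_i ⊕ S_i.
C1: T = 0xCA, S = E(K, T) = 0xF5; 0x47 ⊕ 0xF5 = 0xB2.

C1 = 0xB2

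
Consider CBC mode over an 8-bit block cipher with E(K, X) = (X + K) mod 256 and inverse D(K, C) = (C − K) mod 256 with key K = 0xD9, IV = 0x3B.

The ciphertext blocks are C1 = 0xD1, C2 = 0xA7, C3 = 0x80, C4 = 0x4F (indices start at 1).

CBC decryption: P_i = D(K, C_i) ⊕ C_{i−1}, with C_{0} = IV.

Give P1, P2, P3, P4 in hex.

P1 = 0xC3, P2 = 0x1F, P3 = 0x00, P4 = 0xF6

P1: D(K, 0xD1) = 0xF8; 0xF8 ⊕ 0x3B = 0xC3.
P2: D(K, 0xA7) = 0xCE; 0xCE ⊕ 0xD1 = 0x1F.
P3: D(K, 0x80) = 0xA7; 0xA7 ⊕ 0xA7 = 0x00.
P4: D(K, 0x4F) = 0x76; 0x76 ⊕ 0x80 = 0xF6.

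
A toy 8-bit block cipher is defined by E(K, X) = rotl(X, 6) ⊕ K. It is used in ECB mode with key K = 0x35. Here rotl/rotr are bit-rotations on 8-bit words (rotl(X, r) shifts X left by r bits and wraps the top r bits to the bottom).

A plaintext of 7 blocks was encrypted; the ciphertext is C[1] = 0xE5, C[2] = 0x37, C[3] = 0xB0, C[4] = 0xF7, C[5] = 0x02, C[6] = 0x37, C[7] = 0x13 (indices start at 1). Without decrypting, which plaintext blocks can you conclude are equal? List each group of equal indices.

ECB encrypts each block independently with the same key, so equal ciphertext blocks imply equal plaintext blocks.
C[2] = C[6] = 0x37, so P[2] = P[6].

P[2] = P[6]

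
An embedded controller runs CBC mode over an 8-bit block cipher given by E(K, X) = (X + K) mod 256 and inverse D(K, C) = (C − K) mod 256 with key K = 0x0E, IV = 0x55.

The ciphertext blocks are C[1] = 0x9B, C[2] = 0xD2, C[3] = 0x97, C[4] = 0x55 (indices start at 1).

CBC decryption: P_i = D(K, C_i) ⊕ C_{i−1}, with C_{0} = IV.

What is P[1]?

P[1]: D(K, 0x9B) = 0x8D; 0x8D ⊕ 0x55 = 0xD8.

P[1] = 0xD8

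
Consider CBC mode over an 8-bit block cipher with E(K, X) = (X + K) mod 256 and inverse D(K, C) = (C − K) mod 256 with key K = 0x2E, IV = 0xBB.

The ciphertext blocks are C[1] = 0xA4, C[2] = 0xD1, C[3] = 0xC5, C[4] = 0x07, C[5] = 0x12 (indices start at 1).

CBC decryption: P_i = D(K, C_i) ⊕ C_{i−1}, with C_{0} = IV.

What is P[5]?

P[5]: D(K, 0x12) = 0xE4; 0xE4 ⊕ 0x07 = 0xE3.

P[5] = 0xE3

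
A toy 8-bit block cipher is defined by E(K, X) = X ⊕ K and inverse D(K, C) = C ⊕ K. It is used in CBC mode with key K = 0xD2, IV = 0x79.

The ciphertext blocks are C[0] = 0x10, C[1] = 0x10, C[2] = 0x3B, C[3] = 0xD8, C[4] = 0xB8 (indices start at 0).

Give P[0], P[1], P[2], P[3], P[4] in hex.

P[0] = 0xBB, P[1] = 0xD2, P[2] = 0xF9, P[3] = 0x31, P[4] = 0xB2

CBC decryption: P_i = D(K, C_i) ⊕ C_{i−1}, with C_{−1} = IV.
P[0]: D(K, 0x10) = 0xC2; 0xC2 ⊕ 0x79 = 0xBB.
P[1]: D(K, 0x10) = 0xC2; 0xC2 ⊕ 0x10 = 0xD2.
P[2]: D(K, 0x3B) = 0xE9; 0xE9 ⊕ 0x10 = 0xF9.
P[3]: D(K, 0xD8) = 0x0A; 0x0A ⊕ 0x3B = 0x31.
P[4]: D(K, 0xB8) = 0x6A; 0x6A ⊕ 0xD8 = 0xB2.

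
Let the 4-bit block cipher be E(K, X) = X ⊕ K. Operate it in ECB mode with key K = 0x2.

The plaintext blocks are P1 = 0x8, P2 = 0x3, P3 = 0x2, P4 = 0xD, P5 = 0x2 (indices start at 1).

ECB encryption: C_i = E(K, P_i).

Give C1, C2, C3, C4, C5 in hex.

C1 = 0xA, C2 = 0x1, C3 = 0x0, C4 = 0xF, C5 = 0x0

C1: E(K, 0x8) = 0xA.
C2: E(K, 0x3) = 0x1.
C3: E(K, 0x2) = 0x0.
C4: E(K, 0xD) = 0xF.
C5: E(K, 0x2) = 0x0.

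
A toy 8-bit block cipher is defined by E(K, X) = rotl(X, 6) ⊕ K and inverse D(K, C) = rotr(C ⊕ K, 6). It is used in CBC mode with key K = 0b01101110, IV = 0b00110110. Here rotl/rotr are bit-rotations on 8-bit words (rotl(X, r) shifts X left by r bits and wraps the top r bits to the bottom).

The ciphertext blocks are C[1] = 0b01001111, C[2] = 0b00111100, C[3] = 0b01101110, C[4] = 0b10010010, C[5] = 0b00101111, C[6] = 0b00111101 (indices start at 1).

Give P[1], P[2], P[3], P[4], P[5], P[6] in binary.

P[1] = 0b10110010, P[2] = 0b00000110, P[3] = 0b00111100, P[4] = 0b10011101, P[5] = 0b10010111, P[6] = 0b01100010

CBC decryption: P_i = D(K, C_i) ⊕ C_{i−1}, with C_{0} = IV.
P[1]: D(K, 0b01001111) = 0b10000100; 0b10000100 ⊕ 0b00110110 = 0b10110010.
P[2]: D(K, 0b00111100) = 0b01001001; 0b01001001 ⊕ 0b01001111 = 0b00000110.
P[3]: D(K, 0b01101110) = 0b00000000; 0b00000000 ⊕ 0b00111100 = 0b00111100.
P[4]: D(K, 0b10010010) = 0b11110011; 0b11110011 ⊕ 0b01101110 = 0b10011101.
P[5]: D(K, 0b00101111) = 0b00000101; 0b00000101 ⊕ 0b10010010 = 0b10010111.
P[6]: D(K, 0b00111101) = 0b01001101; 0b01001101 ⊕ 0b00101111 = 0b01100010.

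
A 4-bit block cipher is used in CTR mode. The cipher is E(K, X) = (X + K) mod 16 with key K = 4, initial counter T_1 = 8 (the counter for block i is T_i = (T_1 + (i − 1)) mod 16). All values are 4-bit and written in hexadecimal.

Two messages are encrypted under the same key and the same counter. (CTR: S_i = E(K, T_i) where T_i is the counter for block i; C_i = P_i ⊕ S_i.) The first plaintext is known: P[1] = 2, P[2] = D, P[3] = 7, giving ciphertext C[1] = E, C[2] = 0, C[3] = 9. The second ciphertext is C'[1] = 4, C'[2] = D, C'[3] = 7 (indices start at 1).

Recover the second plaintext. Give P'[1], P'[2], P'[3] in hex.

P'[1] = 8, P'[2] = 0, P'[3] = 9

In CTR with a reused counter, both messages share the same keystream S_i, so C_i ⊕ C'_i = P_i ⊕ P'_i and thus P'_i = P_i ⊕ C_i ⊕ C'_i.
P'[1]: 2 ⊕ E ⊕ 4 = 8.
P'[2]: D ⊕ 0 ⊕ D = 0.
P'[3]: 7 ⊕ 9 ⊕ 7 = 9.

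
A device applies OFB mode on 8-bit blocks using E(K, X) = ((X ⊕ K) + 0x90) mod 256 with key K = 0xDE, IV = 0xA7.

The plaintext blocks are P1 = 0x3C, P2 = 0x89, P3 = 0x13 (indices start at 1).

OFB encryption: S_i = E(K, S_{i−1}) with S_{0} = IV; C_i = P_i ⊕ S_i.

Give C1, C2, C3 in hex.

C1 = 0x35, C2 = 0xEE, C3 = 0x5A

C1: S = E(K, 0xA7) = 0x09; 0x3C ⊕ 0x09 = 0x35.
C2: S = E(K, 0x09) = 0x67; 0x89 ⊕ 0x67 = 0xEE.
C3: S = E(K, 0x67) = 0x49; 0x13 ⊕ 0x49 = 0x5A.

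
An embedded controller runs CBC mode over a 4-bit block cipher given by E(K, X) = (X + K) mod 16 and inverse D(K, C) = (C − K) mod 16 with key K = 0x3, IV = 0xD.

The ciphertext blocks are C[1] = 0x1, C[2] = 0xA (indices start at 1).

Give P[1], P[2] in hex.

CBC decryption: P_i = D(K, C_i) ⊕ C_{i−1}, with C_{0} = IV.
P[1]: D(K, 0x1) = 0xE; 0xE ⊕ 0xD = 0x3.
P[2]: D(K, 0xA) = 0x7; 0x7 ⊕ 0x1 = 0x6.

P[1] = 0x3, P[2] = 0x6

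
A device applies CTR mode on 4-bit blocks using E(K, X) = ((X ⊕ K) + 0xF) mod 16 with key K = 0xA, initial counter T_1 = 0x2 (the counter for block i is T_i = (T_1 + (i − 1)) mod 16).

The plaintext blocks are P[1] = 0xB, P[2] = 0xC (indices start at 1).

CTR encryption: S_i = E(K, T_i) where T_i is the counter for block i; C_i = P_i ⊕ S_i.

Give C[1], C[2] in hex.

C[1]: T = 0x2, S = E(K, T) = 0x7; 0xB ⊕ 0x7 = 0xC.
C[2]: T = 0x3, S = E(K, T) = 0x8; 0xC ⊕ 0x8 = 0x4.

C[1] = 0xC, C[2] = 0x4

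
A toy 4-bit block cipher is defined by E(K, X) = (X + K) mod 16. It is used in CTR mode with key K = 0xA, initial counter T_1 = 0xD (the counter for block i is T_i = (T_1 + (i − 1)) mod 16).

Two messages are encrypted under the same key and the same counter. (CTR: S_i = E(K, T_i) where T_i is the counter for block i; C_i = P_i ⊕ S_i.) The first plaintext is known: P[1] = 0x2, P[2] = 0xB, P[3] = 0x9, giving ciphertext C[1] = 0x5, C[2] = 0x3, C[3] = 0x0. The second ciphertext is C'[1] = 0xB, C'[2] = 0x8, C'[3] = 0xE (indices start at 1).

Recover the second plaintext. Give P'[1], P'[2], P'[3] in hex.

In CTR with a reused counter, both messages share the same keystream S_i, so C_i ⊕ C'_i = P_i ⊕ P'_i and thus P'_i = P_i ⊕ C_i ⊕ C'_i.
P'[1]: 0x2 ⊕ 0x5 ⊕ 0xB = 0xC.
P'[2]: 0xB ⊕ 0x3 ⊕ 0x8 = 0x0.
P'[3]: 0x9 ⊕ 0x0 ⊕ 0xE = 0x7.

P'[1] = 0xC, P'[2] = 0x0, P'[3] = 0x7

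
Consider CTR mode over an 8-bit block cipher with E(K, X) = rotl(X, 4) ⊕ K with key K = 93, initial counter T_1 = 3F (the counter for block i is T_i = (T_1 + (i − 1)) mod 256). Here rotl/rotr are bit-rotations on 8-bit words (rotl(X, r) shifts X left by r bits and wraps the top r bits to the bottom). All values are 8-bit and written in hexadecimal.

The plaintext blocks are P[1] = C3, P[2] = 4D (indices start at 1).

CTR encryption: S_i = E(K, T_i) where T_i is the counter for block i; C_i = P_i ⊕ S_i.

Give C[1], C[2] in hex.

C[1]: T = 3F, S = E(K, T) = 60; C3 ⊕ 60 = A3.
C[2]: T = 40, S = E(K, T) = 97; 4D ⊕ 97 = DA.

C[1] = A3, C[2] = DA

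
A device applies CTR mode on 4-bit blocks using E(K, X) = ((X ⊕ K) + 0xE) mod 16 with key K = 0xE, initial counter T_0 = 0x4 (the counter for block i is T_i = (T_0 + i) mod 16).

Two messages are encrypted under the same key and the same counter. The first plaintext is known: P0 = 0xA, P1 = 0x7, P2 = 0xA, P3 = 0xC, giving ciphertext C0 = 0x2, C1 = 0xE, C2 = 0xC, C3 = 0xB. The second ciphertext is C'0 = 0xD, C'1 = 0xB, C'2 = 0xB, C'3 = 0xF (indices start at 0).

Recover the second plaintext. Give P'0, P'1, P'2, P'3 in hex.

P'0 = 0x5, P'1 = 0x2, P'2 = 0xD, P'3 = 0x8

In CTR with a reused counter, both messages share the same keystream S_i, so C_i ⊕ C'_i = P_i ⊕ P'_i and thus P'_i = P_i ⊕ C_i ⊕ C'_i.
P'0: 0xA ⊕ 0x2 ⊕ 0xD = 0x5.
P'1: 0x7 ⊕ 0xE ⊕ 0xB = 0x2.
P'2: 0xA ⊕ 0xC ⊕ 0xB = 0xD.
P'3: 0xC ⊕ 0xB ⊕ 0xF = 0x8.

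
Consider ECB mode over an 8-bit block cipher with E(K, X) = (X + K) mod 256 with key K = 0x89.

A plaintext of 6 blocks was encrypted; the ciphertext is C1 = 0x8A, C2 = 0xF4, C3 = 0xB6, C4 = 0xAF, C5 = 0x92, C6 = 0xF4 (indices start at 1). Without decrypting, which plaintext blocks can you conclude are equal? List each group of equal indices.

ECB encrypts each block independently with the same key, so equal ciphertext blocks imply equal plaintext blocks.
C2 = C6 = 0xF4, so P2 = P6.

P2 = P6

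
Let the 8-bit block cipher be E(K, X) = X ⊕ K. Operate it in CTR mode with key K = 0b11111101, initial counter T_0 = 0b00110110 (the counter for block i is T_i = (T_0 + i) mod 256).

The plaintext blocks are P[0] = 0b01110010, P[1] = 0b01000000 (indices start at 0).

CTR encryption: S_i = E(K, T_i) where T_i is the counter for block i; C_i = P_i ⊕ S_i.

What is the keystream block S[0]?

0b11001011

C[0]: T = 0b00110110, S = E(K, T) = 0b11001011; 0b01110010 ⊕ 0b11001011 = 0b10111001.
So S[0] = 0b11001011.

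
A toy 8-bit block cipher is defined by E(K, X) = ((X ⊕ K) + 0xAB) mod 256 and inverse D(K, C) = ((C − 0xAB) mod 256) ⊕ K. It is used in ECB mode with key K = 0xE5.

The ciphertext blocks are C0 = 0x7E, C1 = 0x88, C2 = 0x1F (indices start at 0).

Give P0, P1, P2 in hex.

ECB decryption: P_i = D(K, C_i).
P0: D(K, 0x7E) = 0x36.
P1: D(K, 0x88) = 0x38.
P2: D(K, 0x1F) = 0x91.

P0 = 0x36, P1 = 0x38, P2 = 0x91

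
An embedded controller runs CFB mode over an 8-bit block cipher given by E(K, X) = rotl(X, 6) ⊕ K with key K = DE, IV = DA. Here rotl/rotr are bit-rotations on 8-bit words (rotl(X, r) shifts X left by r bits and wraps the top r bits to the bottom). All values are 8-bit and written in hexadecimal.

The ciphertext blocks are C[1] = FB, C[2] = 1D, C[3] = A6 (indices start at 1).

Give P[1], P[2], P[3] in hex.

P[1] = 93, P[2] = 3D, P[3] = 3F

CFB decryption: P_i = C_i ⊕ E(K, C_{i−1}), with C_{0} = IV.
P[1]: E(K, DA) = 68; FB ⊕ 68 = 93.
P[2]: E(K, FB) = 20; 1D ⊕ 20 = 3D.
P[3]: E(K, 1D) = 99; A6 ⊕ 99 = 3F.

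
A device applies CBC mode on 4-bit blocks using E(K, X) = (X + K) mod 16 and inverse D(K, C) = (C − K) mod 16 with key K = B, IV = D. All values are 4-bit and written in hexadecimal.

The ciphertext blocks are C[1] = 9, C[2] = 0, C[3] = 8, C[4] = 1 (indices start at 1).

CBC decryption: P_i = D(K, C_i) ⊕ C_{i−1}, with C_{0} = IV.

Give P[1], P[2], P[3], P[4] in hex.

P[1]: D(K, 9) = E; E ⊕ D = 3.
P[2]: D(K, 0) = 5; 5 ⊕ 9 = C.
P[3]: D(K, 8) = D; D ⊕ 0 = D.
P[4]: D(K, 1) = 6; 6 ⊕ 8 = E.

P[1] = 3, P[2] = C, P[3] = D, P[4] = E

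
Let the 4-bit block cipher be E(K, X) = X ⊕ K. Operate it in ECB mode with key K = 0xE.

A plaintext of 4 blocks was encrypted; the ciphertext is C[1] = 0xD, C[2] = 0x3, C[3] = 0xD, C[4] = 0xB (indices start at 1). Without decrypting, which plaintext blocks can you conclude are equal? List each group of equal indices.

ECB encrypts each block independently with the same key, so equal ciphertext blocks imply equal plaintext blocks.
C[1] = C[3] = 0xD, so P[1] = P[3].

P[1] = P[3]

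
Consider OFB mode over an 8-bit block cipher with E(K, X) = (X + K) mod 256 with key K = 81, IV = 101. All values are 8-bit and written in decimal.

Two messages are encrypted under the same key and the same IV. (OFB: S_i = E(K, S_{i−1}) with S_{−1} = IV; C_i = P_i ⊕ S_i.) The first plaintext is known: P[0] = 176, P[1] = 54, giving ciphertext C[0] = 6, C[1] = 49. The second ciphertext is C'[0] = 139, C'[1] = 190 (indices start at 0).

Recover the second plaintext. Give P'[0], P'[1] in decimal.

In OFB with a reused IV, both messages share the same keystream S_i, so C_i ⊕ C'_i = P_i ⊕ P'_i and thus P'_i = P_i ⊕ C_i ⊕ C'_i.
P'[0]: 176 ⊕ 6 ⊕ 139 = 61.
P'[1]: 54 ⊕ 49 ⊕ 190 = 185.

P'[0] = 61, P'[1] = 185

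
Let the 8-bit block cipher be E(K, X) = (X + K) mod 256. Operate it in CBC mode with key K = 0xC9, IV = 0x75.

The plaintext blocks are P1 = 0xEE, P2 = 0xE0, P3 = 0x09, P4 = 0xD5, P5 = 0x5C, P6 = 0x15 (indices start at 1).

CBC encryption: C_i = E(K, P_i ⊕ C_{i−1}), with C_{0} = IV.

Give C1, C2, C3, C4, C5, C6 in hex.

C1 = 0x64, C2 = 0x4D, C3 = 0x0D, C4 = 0xA1, C5 = 0xC6, C6 = 0x9C

C1: P1 ⊕ 0x75 = 0x9B; E(K, 0x9B) = 0x64.
C2: P2 ⊕ 0x64 = 0x84; E(K, 0x84) = 0x4D.
C3: P3 ⊕ 0x4D = 0x44; E(K, 0x44) = 0x0D.
C4: P4 ⊕ 0x0D = 0xD8; E(K, 0xD8) = 0xA1.
C5: P5 ⊕ 0xA1 = 0xFD; E(K, 0xFD) = 0xC6.
C6: P6 ⊕ 0xC6 = 0xD3; E(K, 0xD3) = 0x9C.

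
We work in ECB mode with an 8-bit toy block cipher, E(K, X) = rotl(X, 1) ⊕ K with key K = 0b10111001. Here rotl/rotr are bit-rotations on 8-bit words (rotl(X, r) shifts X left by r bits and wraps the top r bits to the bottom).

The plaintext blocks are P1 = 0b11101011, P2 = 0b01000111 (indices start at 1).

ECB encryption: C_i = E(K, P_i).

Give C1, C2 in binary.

C1: E(K, 0b11101011) = 0b01101110.
C2: E(K, 0b01000111) = 0b00110111.

C1 = 0b01101110, C2 = 0b00110111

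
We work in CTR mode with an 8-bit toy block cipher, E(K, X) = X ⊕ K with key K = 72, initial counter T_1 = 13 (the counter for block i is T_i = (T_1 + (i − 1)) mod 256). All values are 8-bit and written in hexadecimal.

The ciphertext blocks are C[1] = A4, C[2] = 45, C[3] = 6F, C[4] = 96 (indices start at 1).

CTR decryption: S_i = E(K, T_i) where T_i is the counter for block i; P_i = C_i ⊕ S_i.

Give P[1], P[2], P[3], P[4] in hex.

P[1]: T = 13, S = E(K, T) = 61; A4 ⊕ 61 = C5.
P[2]: T = 14, S = E(K, T) = 66; 45 ⊕ 66 = 23.
P[3]: T = 15, S = E(K, T) = 67; 6F ⊕ 67 = 08.
P[4]: T = 16, S = E(K, T) = 64; 96 ⊕ 64 = F2.

P[1] = C5, P[2] = 23, P[3] = 08, P[4] = F2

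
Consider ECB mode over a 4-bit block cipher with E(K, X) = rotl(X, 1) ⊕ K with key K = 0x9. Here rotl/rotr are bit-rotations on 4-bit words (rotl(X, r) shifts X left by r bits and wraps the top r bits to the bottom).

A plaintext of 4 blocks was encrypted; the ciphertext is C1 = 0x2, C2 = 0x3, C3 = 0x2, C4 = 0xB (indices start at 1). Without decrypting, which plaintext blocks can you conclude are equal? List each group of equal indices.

ECB encrypts each block independently with the same key, so equal ciphertext blocks imply equal plaintext blocks.
C1 = C3 = 0x2, so P1 = P3.

P1 = P3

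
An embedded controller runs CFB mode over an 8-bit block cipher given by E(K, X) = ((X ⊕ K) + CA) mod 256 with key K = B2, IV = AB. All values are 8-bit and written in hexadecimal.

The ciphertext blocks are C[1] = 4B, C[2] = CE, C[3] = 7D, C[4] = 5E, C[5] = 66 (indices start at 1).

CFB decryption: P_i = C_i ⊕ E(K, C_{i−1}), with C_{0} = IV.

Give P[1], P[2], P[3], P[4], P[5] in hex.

P[1]: E(K, AB) = E3; 4B ⊕ E3 = A8.
P[2]: E(K, 4B) = C3; CE ⊕ C3 = 0D.
P[3]: E(K, CE) = 46; 7D ⊕ 46 = 3B.
P[4]: E(K, 7D) = 99; 5E ⊕ 99 = C7.
P[5]: E(K, 5E) = B6; 66 ⊕ B6 = D0.

P[1] = A8, P[2] = 0D, P[3] = 3B, P[4] = C7, P[5] = D0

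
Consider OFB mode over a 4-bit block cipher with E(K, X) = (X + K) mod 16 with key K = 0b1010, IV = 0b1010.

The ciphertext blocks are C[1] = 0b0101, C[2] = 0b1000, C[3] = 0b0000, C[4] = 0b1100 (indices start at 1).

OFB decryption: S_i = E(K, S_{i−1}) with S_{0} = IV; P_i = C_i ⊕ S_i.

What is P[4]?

P[4] = 0b1110

P[1]: S = E(K, 0b1010) = 0b0100; 0b0101 ⊕ 0b0100 = 0b0001.
P[2]: S = E(K, 0b0100) = 0b1110; 0b1000 ⊕ 0b1110 = 0b0110.
P[3]: S = E(K, 0b1110) = 0b1000; 0b0000 ⊕ 0b1000 = 0b1000.
P[4]: S = E(K, 0b1000) = 0b0010; 0b1100 ⊕ 0b0010 = 0b1110.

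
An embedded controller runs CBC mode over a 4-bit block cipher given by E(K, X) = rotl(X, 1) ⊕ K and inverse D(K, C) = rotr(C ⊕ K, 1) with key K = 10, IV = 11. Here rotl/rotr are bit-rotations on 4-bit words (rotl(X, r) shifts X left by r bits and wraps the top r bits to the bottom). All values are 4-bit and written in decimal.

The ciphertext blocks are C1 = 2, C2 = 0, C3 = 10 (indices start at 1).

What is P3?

P3 = 0

CBC decryption: P_i = D(K, C_i) ⊕ C_{i−1}, with C_{0} = IV.
P3: D(K, 10) = 0; 0 ⊕ 0 = 0.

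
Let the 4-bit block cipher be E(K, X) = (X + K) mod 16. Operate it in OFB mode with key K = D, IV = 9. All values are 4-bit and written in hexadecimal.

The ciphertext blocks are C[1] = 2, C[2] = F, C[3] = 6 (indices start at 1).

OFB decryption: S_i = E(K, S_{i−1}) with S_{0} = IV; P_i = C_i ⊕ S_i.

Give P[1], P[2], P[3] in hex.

P[1] = 4, P[2] = C, P[3] = 6

P[1]: S = E(K, 9) = 6; 2 ⊕ 6 = 4.
P[2]: S = E(K, 6) = 3; F ⊕ 3 = C.
P[3]: S = E(K, 3) = 0; 6 ⊕ 0 = 6.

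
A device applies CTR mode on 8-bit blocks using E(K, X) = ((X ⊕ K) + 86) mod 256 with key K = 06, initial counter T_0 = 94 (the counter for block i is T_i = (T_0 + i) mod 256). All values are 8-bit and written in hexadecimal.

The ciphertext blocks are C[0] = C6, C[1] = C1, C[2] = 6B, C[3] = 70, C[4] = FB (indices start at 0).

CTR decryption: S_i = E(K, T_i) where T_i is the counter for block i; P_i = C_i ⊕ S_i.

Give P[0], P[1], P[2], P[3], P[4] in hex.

P[0] = DE, P[1] = D8, P[2] = 7D, P[3] = 67, P[4] = DF

P[0]: T = 94, S = E(K, T) = 18; C6 ⊕ 18 = DE.
P[1]: T = 95, S = E(K, T) = 19; C1 ⊕ 19 = D8.
P[2]: T = 96, S = E(K, T) = 16; 6B ⊕ 16 = 7D.
P[3]: T = 97, S = E(K, T) = 17; 70 ⊕ 17 = 67.
P[4]: T = 98, S = E(K, T) = 24; FB ⊕ 24 = DF.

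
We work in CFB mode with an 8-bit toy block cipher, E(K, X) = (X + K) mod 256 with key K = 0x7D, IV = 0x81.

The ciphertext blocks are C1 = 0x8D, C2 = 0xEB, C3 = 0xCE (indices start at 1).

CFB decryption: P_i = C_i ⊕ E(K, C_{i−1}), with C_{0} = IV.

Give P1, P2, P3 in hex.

P1: E(K, 0x81) = 0xFE; 0x8D ⊕ 0xFE = 0x73.
P2: E(K, 0x8D) = 0x0A; 0xEB ⊕ 0x0A = 0xE1.
P3: E(K, 0xEB) = 0x68; 0xCE ⊕ 0x68 = 0xA6.

P1 = 0x73, P2 = 0xE1, P3 = 0xA6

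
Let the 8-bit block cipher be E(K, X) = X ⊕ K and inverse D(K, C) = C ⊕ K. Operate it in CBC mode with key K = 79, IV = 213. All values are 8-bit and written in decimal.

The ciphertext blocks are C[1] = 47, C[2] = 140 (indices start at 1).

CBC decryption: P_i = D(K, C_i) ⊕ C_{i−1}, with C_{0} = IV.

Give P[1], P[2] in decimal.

P[1]: D(K, 47) = 96; 96 ⊕ 213 = 181.
P[2]: D(K, 140) = 195; 195 ⊕ 47 = 236.

P[1] = 181, P[2] = 236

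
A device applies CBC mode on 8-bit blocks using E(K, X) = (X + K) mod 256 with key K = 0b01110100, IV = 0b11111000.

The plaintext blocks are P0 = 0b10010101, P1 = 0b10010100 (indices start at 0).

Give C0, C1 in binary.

C0 = 0b11100001, C1 = 0b11101001

CBC encryption: C_i = E(K, P_i ⊕ C_{i−1}), with C_{−1} = IV.
C0: P0 ⊕ 0b11111000 = 0b01101101; E(K, 0b01101101) = 0b11100001.
C1: P1 ⊕ 0b11100001 = 0b01110101; E(K, 0b01110101) = 0b11101001.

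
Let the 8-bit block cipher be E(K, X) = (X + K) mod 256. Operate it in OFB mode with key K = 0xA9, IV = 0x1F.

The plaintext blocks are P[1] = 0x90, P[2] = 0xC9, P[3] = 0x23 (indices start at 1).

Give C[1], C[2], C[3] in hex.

OFB encryption: S_i = E(K, S_{i−1}) with S_{0} = IV; C_i = P_i ⊕ S_i.
C[1]: S = E(K, 0x1F) = 0xC8; 0x90 ⊕ 0xC8 = 0x58.
C[2]: S = E(K, 0xC8) = 0x71; 0xC9 ⊕ 0x71 = 0xB8.
C[3]: S = E(K, 0x71) = 0x1A; 0x23 ⊕ 0x1A = 0x39.

C[1] = 0x58, C[2] = 0xB8, C[3] = 0x39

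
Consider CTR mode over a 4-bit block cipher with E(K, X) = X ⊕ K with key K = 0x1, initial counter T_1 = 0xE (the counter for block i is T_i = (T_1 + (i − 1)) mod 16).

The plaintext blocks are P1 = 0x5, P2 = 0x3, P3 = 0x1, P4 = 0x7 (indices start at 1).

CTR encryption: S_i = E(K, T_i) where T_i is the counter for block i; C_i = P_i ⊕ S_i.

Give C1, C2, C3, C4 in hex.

C1 = 0xA, C2 = 0xD, C3 = 0x0, C4 = 0x7

C1: T = 0xE, S = E(K, T) = 0xF; 0x5 ⊕ 0xF = 0xA.
C2: T = 0xF, S = E(K, T) = 0xE; 0x3 ⊕ 0xE = 0xD.
C3: T = 0x0, S = E(K, T) = 0x1; 0x1 ⊕ 0x1 = 0x0.
C4: T = 0x1, S = E(K, T) = 0x0; 0x7 ⊕ 0x0 = 0x7.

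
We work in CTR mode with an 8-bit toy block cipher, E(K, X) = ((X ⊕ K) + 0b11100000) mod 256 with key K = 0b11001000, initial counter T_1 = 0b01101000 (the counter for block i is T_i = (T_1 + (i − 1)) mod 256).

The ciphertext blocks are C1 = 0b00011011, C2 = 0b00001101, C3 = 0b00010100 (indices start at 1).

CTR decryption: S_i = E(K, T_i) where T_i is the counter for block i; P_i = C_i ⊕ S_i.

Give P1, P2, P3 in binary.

P1 = 0b10011011, P2 = 0b10001100, P3 = 0b10010110

P1: T = 0b01101000, S = E(K, T) = 0b10000000; 0b00011011 ⊕ 0b10000000 = 0b10011011.
P2: T = 0b01101001, S = E(K, T) = 0b10000001; 0b00001101 ⊕ 0b10000001 = 0b10001100.
P3: T = 0b01101010, S = E(K, T) = 0b10000010; 0b00010100 ⊕ 0b10000010 = 0b10010110.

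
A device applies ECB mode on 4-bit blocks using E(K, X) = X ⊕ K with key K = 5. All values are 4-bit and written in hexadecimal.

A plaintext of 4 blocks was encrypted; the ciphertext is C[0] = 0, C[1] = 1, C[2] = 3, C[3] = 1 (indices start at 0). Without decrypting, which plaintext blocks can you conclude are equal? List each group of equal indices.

ECB encrypts each block independently with the same key, so equal ciphertext blocks imply equal plaintext blocks.
C[1] = C[3] = 1, so P[1] = P[3].

P[1] = P[3]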